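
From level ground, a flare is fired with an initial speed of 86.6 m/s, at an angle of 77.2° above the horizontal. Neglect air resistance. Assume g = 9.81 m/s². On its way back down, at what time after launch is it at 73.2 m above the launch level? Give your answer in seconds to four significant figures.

16.30 s

Horizontal component vₓ = 86.60 cos 77.2° = 19.19 m/s; vertical v_y0 = 86.60 sin 77.2° = 84.45 m/s.
Height y(t) = 84.45 t − 4.905 t² = 73.2 gives 4.905 t² − 84.45 t + 73.2 = 0.
Quadratic formula: t = (84.45 ± √5695.3) / 9.81 = (84.45 ± 75.47) / 9.81 → t = 0.9155 s or 16.30 s.
The descending-branch root is 16.30 s.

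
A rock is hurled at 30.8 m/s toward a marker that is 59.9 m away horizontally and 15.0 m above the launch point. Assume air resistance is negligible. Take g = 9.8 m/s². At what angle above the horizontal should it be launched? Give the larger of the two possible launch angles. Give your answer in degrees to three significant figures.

Trajectory: y = x tanθ − g x² (1 + tan²θ)/(2v₀²). With x = 59.9, y = 15.0, v₀ = 30.8, g = 9.80:
18.53 tan²θ − 59.9 tanθ + (33.53) = 0.
tanθ = [59.9 ± √(59.9² − 4 × 18.53 × (33.53))] / (2 × 18.53) = (59.9 ± 33.20) / 37.07, giving tanθ = 0.7204 or 2.512.
θ = 35.77° or 68.29°; the larger is 68.29°.

68.3°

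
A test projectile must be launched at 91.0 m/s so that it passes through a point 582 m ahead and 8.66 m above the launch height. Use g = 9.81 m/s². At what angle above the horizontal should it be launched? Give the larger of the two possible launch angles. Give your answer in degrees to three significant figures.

Trajectory: y = x tanθ − g x² (1 + tan²θ)/(2v₀²). With x = 582, y = 8.66, v₀ = 91.0, g = 9.81:
200.6 tan²θ − 582 tanθ + (209.3) = 0.
tanθ = [582 ± √(582² − 4 × 200.6 × (209.3))] / (2 × 200.6) = (582 ± 413.2) / 401.3, giving tanθ = 0.4206 or 2.480.
θ = 22.81° or 68.04°; the larger is 68.04°.

68.0°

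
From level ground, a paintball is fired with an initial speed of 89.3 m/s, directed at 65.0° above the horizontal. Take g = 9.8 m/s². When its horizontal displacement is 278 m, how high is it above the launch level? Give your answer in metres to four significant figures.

vₓ = 89.30 cos 65.0° = 37.74 m/s; v_y0 = 89.30 sin 65.0° = 80.93 m/s.
At x = 278 m, t = x/vₓ = 278/37.74 = 7.366 s.
Height: y = v_y0 t − ½ g t² = 80.93 × 7.366 − 4.900 × 7.366² = 596.2 − 265.9 = 330.3 m.

330.3 m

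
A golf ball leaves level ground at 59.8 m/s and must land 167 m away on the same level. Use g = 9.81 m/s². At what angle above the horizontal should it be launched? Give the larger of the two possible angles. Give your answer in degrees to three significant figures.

76.4°

Level-ground range R = v₀² sin(2θ)/g ⇒ sin(2θ) = gR/v₀² = 9.81 × 167 / 59.8² = 0.4581.
2θ = 27.27° or 180° − 27.27° = 152.7°, so θ = 13.63° or 76.37°.
The larger angle is 76.37°.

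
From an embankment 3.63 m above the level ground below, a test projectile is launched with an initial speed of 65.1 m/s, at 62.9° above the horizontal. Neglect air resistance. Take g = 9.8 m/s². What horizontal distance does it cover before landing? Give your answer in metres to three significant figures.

Resolve: vₓ = 65.10 cos 62.9° = 29.66 m/s and v_y0 = 65.10 sin 62.9° = 57.95 m/s.
Vertical motion (up positive, ground at y = 0): 4.900 t² − (57.95) t − 3.63 = 0, so t = (57.95 + √(57.95² + 2·9.80·3.63)) / 9.80 = (57.95 + 58.56) / 9.80 = 11.89 s.
Horizontal distance: R = vₓ t = 29.66 × 11.89 = 352.6 m.

353 m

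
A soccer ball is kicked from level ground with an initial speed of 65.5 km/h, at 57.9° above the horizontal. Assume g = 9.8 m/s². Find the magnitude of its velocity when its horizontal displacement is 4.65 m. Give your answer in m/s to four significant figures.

Convert: 65.5 km/h = 65.5/3.6 = 18.19 m/s.
vₓ = 18.19 cos 57.9° = 9.669 m/s; v_y0 = 18.19 sin 57.9° = 15.41 m/s.
Time to reach x = 4.65 m: t = x/vₓ = 4.65/9.669 = 0.4809 s.
Vertical velocity there: v_y = v_y0 − g t = 15.41 − 9.80 × 0.4809 = 10.70 m/s.
Speed: √(vₓ² + v_y²) = √(9.669² + 10.70²) = 14.42 m/s.

14.42 m/s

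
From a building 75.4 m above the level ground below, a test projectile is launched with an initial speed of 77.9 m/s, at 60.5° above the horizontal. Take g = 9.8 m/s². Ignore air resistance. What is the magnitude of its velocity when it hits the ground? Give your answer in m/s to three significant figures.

Horizontal component vₓ = 77.90 cos 60.5° = 38.36 m/s; vertical v_y0 = 77.90 sin 60.5° = 67.80 m/s.
With up positive and y = 0 at the ground: y(t) = 75.4 + (67.80) t − 4.900 t². Setting y = 0 and taking the positive root: t = [67.80 + √(67.80² + 2·9.80·75.4)] / 9.80 = (67.80 + 77.94) / 9.80 = 14.87 s.
Vertical velocity at impact: v_y = v_y0 − g t = 67.80 − 9.80 × 14.87 = −77.94 m/s.
Speed: |v| = √(vₓ² + v_y²) = √(38.36² + 77.94²) = 86.87 m/s.

86.9 m/s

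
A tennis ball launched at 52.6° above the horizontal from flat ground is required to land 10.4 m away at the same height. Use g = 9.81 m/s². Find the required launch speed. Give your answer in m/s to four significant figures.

On level ground R = v₀² sin 2θ / g ⇒ v₀ = √(gR / sin 2θ).
v₀ = √(9.81 × 10.4 / sin 105.2°) = √(102.0 / 0.9650) = √105.72 = 10.28 m/s.

10.28 m/s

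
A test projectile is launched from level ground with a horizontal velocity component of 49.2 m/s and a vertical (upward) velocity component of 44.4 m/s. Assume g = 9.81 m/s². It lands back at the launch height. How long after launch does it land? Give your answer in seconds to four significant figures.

9.052 s

Landing at launch height ⇒ T = 2 v_y0 / g = 2 × 44.40 / 9.81 = 9.052 s.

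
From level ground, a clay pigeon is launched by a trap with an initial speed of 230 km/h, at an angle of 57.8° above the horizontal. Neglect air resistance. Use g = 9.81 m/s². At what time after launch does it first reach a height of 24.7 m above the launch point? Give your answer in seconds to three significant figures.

0.478 s

Convert: 230 km/h = 230/3.6 = 63.89 m/s.
Components: vₓ = 63.89 cos 57.8° = 34.04 m/s, v_y0 = 63.89 sin 57.8° = 54.06 m/s.
Require v_y0 t − ½ g t² = 24.7, i.e. 4.905 t² − 54.06 t + 24.7 = 0.
t = [54.06 ± √(54.06² − 2·9.81·24.7)] / 9.81 = (54.06 ± 49.38) / 9.81, so t = 0.4776 s or t = 10.54 s.
The first (ascending) time is 0.4776 s.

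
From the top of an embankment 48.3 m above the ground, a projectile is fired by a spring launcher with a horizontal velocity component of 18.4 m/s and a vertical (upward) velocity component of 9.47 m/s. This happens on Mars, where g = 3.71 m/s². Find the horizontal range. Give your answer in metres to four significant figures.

151.9 m

The projectile lands when y = 48.3 + (9.470) t − ½·3.71·t² = 0. Positive root: t = (9.470 + √(9.470² + 2·3.71·48.3)) / 3.71 = (9.470 + 21.17) / 3.71 = 8.258 s.
Horizontal distance: R = vₓ t = 18.40 × 8.258 = 151.9 m.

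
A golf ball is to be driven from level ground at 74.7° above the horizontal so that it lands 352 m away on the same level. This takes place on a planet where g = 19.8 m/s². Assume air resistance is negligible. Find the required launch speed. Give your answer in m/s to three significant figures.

On level ground R = v₀² sin 2θ / g ⇒ v₀ = √(gR / sin 2θ).
v₀ = √(19.8 × 352 / sin 149.4°) = √(6970 / 0.5090) = √13692 = 117.0 m/s.

117 m/s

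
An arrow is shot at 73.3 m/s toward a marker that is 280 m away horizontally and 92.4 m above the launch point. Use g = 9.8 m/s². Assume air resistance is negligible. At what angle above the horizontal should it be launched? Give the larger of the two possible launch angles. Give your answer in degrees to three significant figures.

Trajectory: y = x tanθ − g x² (1 + tan²θ)/(2v₀²). With x = 280, y = 92.4, v₀ = 73.3, g = 9.80:
71.50 tan²θ − 280 tanθ + (163.9) = 0.
tanθ = [280 ± √(280² − 4 × 71.50 × (163.9))] / (2 × 71.50) = (280 ± 177.6) / 143.0, giving tanθ = 0.7164 or 3.200.
θ = 35.62° or 72.64°; the larger is 72.64°.

72.6°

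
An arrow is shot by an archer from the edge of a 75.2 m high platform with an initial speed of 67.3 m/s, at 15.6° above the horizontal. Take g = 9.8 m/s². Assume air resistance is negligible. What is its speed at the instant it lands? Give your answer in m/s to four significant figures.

77.48 m/s

vₓ = 67.30 cos 15.6° = 64.82 m/s; v_y0 = 67.30 sin 15.6° = 18.10 m/s.
With up positive and y = 0 at the ground: y(t) = 75.2 + (18.10) t − 4.900 t². Setting y = 0 and taking the positive root: t = [18.10 + √(18.10² + 2·9.80·75.2)] / 9.80 = (18.10 + 42.44) / 9.80 = 6.178 s.
Vertical velocity at impact: v_y = v_y0 − g t = 18.10 − 9.80 × 6.178 = −42.44 m/s.
Speed: |v| = √(vₓ² + v_y²) = √(64.82² + 42.44²) = 77.48 m/s.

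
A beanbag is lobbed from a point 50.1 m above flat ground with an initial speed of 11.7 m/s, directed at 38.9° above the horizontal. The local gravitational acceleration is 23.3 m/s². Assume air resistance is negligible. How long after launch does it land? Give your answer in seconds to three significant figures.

Horizontal component vₓ = 11.70 cos 38.9° = 9.105 m/s; vertical v_y0 = 11.70 sin 38.9° = 7.347 m/s.
Vertical motion (up positive, ground at y = 0): 11.65 t² − (7.347) t − 50.1 = 0, so t = (7.347 + √(7.347² + 2·23.3·50.1)) / 23.3 = (7.347 + 48.87) / 23.3 = 2.413 s.

2.41 s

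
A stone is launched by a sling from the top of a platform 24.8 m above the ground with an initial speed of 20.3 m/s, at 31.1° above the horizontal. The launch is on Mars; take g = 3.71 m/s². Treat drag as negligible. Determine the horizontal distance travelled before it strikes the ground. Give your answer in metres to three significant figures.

129 m

Resolve: vₓ = 20.30 cos 31.1° = 17.38 m/s and v_y0 = 20.30 sin 31.1° = 10.49 m/s.
Vertical motion (up positive, ground at y = 0): 1.855 t² − (10.49) t − 24.8 = 0, so t = (10.49 + √(10.49² + 2·3.71·24.8)) / 3.71 = (10.49 + 17.15) / 3.71 = 7.448 s.
Horizontal distance: R = vₓ t = 17.38 × 7.448 = 129.5 m.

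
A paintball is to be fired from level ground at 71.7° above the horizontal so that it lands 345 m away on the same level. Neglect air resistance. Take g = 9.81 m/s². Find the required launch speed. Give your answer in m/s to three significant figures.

75.3 m/s

On level ground R = v₀² sin 2θ / g ⇒ v₀ = √(gR / sin 2θ).
v₀ = √(9.81 × 345 / sin 143.4°) = √(3384 / 0.5962) = √5676.5 = 75.34 m/s.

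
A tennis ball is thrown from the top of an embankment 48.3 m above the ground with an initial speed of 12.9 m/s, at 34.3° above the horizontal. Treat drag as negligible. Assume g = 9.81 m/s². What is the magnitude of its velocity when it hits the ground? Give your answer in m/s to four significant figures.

33.38 m/s

Horizontal component vₓ = 12.90 cos 34.3° = 10.66 m/s; vertical v_y0 = 12.90 sin 34.3° = 7.269 m/s.
With up positive and y = 0 at the ground: y(t) = 48.3 + (7.269) t − 4.905 t². Setting y = 0 and taking the positive root: t = [7.269 + √(7.269² + 2·9.81·48.3)] / 9.81 = (7.269 + 31.63) / 9.81 = 3.965 s.
Vertical velocity at impact: v_y = v_y0 − g t = 7.269 − 9.81 × 3.965 = −31.63 m/s.
Speed: |v| = √(vₓ² + v_y²) = √(10.66² + 31.63²) = 33.38 m/s.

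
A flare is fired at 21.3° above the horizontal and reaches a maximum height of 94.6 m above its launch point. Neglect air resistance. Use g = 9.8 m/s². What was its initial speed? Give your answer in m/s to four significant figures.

At the peak v_y = 0, so v_y0 = √(2gH) = √(2 × 9.80 × 94.6) = 43.06 m/s.
v_y0 = v₀ sin θ ⇒ v₀ = 43.06 / sin 21.3° = 118.5 m/s.

118.5 m/s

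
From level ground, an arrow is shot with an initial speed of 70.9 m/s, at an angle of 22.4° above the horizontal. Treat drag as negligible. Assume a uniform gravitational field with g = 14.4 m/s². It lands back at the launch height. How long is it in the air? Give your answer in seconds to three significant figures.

3.75 s

Components: vₓ = 70.90 cos 22.4° = 65.55 m/s, v_y0 = 70.90 sin 22.4° = 27.02 m/s.
Time of flight on level ground: T = 2 v_y0 / g = 2 × 27.02 / 14.4 = 3.752 s.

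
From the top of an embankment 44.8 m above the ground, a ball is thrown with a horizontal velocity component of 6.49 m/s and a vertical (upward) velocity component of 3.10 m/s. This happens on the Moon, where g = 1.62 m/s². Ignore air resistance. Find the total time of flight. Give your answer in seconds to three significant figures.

Vertical motion (up positive, ground at y = 0): 0.8100 t² − (3.100) t − 44.8 = 0, so t = (3.100 + √(3.100² + 2·1.62·44.8)) / 1.62 = (3.100 + 12.44) / 1.62 = 9.593 s.

9.59 s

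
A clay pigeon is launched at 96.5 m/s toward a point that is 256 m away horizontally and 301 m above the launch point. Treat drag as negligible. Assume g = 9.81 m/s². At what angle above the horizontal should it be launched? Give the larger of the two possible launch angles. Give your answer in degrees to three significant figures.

Trajectory: y = x tanθ − g x² (1 + tan²θ)/(2v₀²). With x = 256, y = 301, v₀ = 96.5, g = 9.81:
34.52 tan²θ − 256 tanθ + (335.5) = 0.
tanθ = [256 ± √(256² − 4 × 34.52 × (335.5))] / (2 × 34.52) = (256 ± 138.6) / 69.04, giving tanθ = 1.701 or 5.716.
θ = 59.54° or 80.08°; the larger is 80.08°.

80.1°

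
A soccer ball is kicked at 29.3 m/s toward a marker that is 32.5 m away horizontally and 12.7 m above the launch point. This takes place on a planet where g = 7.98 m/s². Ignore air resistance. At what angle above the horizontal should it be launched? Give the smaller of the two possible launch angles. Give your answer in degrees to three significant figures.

Trajectory: y = x tanθ − g x² (1 + tan²θ)/(2v₀²). With x = 32.5, y = 12.7, v₀ = 29.3, g = 7.98:
4.909 tan²θ − 32.5 tanθ + (17.61) = 0.
tanθ = [32.5 ± √(32.5² − 4 × 4.909 × (17.61))] / (2 × 4.909) = (32.5 ± 26.65) / 9.818, giving tanθ = 0.5954 or 6.025.
θ = 30.77° or 80.58°; the smaller is 30.77°.

30.8°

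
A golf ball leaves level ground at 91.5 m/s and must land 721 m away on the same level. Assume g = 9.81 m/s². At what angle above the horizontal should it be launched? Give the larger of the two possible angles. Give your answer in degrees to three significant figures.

61.2°

R = v₀² sin 2θ / g gives sin 2θ = gR/v₀² = 9.81·721/91.5² = 0.8448.
2θ = 57.65° or 180° − 57.65° = 122.3°, so θ = 28.83° or 61.17°.
The larger angle is 61.17°.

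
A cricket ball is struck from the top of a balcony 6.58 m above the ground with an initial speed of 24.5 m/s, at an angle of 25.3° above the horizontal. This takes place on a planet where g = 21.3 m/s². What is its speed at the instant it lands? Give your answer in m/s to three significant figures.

29.7 m/s

Components: vₓ = 24.50 cos 25.3° = 22.15 m/s, v_y0 = 24.50 sin 25.3° = 10.47 m/s.
With up positive and y = 0 at the ground: y(t) = 6.58 + (10.47) t − 10.65 t². Setting y = 0 and taking the positive root: t = [10.47 + √(10.47² + 2·21.3·6.58)] / 21.3 = (10.47 + 19.75) / 21.3 = 1.419 s.
Vertical velocity at impact: v_y = v_y0 − g t = 10.47 − 21.3 × 1.419 = −19.75 m/s.
Speed: |v| = √(vₓ² + v_y²) = √(22.15² + 19.75²) = 29.67 m/s.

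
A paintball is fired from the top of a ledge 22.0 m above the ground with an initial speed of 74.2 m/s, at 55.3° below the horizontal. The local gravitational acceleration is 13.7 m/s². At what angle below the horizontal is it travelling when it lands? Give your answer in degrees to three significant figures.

Resolve: vₓ = 74.20 cos 55.3° = 42.24 m/s and v_y0 = −61.00 m/s (downward).
Vertical motion (up positive, ground at y = 0): 6.850 t² − (−61.00) t − 22.0 = 0, so t = (−61.00 + √(61.00² + 2·13.7·22.0)) / 13.7 = (−61.00 + 65.76) / 13.7 = 0.3471 s.
At impact: v_y = v_y0 − g t = −65.76 m/s; vₓ = 42.24 m/s.
Angle below horizontal: arctan(|v_y|/vₓ) = arctan(65.76/42.24) = 57.28°.

57.3°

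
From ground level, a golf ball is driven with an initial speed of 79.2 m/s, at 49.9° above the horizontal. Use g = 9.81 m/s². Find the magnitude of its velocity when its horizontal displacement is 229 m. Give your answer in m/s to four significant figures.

vₓ = 79.20 cos 49.9° = 51.01 m/s; v_y0 = 79.20 sin 49.9° = 60.58 m/s.
Time to reach x = 229 m: t = x/vₓ = 229/51.01 = 4.489 s.
Vertical velocity there: v_y = v_y0 − g t = 60.58 − 9.81 × 4.489 = 16.55 m/s.
Speed: √(vₓ² + v_y²) = √(51.01² + 16.55²) = 53.63 m/s.

53.63 m/s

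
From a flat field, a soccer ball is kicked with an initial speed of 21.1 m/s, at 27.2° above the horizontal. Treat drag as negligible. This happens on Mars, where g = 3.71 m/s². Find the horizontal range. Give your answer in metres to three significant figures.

Components: vₓ = 21.10 cos 27.2° = 18.77 m/s, v_y0 = 21.10 sin 27.2° = 9.645 m/s.
Flight time T = 2 v_y0 / g = 5.199 s.
Range: R = vₓ T = 18.77 × 5.199 = 97.57 m.

97.6 m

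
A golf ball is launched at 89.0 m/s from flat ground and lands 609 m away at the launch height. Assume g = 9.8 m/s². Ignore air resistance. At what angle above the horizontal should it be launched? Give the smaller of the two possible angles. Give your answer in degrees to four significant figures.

24.45°

From R = (v₀²/g) sin 2θ: sin 2θ = 9.80 × 609 / 7921.0 = 0.7535.
2θ = 48.89° or 180° − 48.89° = 131.1°, so θ = 24.45° or 65.55°.
The smaller angle is 24.45°.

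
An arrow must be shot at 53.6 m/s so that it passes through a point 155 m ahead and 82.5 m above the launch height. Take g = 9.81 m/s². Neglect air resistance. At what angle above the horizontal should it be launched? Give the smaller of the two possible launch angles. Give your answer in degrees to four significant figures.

48.79°

Trajectory: y = x tanθ − g x² (1 + tan²θ)/(2v₀²). With x = 155, y = 82.5, v₀ = 53.6, g = 9.81:
41.02 tan²θ − 155 tanθ + (123.5) = 0.
tanθ = [155 ± √(155² − 4 × 41.02 × (123.5))] / (2 × 41.02) = (155 ± 61.31) / 82.04, giving tanθ = 1.142 or 2.637.
θ = 48.79° or 69.23°; the smaller is 48.79°.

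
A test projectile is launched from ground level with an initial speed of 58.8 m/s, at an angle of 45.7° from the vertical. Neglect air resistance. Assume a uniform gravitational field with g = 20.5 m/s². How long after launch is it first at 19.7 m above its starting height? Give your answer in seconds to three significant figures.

Horizontal component vₓ = 58.80 sin 45.7° = 42.08 m/s; vertical v_y0 = 58.80 cos 45.7° = 41.07 m/s.
Height y(t) = 41.07 t − 10.25 t² = 19.7 gives 10.25 t² − 41.07 t + 19.7 = 0.
t = [41.07 ± √(41.07² − 2·20.5·19.7)] / 20.5 = (41.07 ± 29.64) / 20.5, so t = 0.5572 s or t = 3.449 s.
The first (ascending) time is 0.5572 s.

0.557 s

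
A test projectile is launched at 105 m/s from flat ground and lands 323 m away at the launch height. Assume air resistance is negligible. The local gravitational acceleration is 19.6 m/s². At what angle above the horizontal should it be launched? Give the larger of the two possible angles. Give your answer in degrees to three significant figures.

Level-ground range R = v₀² sin(2θ)/g ⇒ sin(2θ) = gR/v₀² = 19.6 × 323 / 105² = 0.5742.
2θ = 35.05° or 180° − 35.05° = 145.0°, so θ = 17.52° or 72.48°.
The larger angle is 72.48°.

72.5°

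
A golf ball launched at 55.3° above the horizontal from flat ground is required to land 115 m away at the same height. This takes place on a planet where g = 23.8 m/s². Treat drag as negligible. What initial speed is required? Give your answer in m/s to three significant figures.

54.1 m/s

On level ground R = v₀² sin 2θ / g ⇒ v₀ = √(gR / sin 2θ).
v₀ = √(23.8 × 115 / sin 110.6°) = √(2737 / 0.9361) = √2924.0 = 54.07 m/s.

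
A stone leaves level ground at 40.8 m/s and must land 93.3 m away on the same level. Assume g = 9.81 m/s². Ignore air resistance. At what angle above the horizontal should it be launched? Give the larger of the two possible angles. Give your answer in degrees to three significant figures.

73.3°

Level-ground range R = v₀² sin(2θ)/g ⇒ sin(2θ) = gR/v₀² = 9.81 × 93.3 / 40.8² = 0.5498.
2θ = 33.36° or 180° − 33.36° = 146.6°, so θ = 16.68° or 73.32°.
The larger angle is 73.32°.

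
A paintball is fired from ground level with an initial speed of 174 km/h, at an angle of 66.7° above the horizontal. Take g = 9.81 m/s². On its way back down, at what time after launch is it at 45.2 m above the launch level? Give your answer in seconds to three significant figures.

Convert: 174 km/h = 174/3.6 = 48.33 m/s.
Resolve: vₓ = 48.33 cos 66.7° = 19.12 m/s and v_y0 = 48.33 sin 66.7° = 44.39 m/s.
Set y = v_y0 t − ½ g t² = 45.2: 4.905 t² − 44.39 t + 45.2 = 0.
t = [44.39 ± √(44.39² − 2·9.81·45.2)] / 9.81 = (44.39 ± 32.92) / 9.81, so t = 1.169 s or t = 7.881 s.
The descending-branch root is 7.881 s.

7.88 s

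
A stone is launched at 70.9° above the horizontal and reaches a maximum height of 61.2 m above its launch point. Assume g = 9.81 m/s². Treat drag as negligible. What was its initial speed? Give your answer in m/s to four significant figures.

At the peak v_y = 0, so v_y0 = √(2gH) = √(2 × 9.81 × 61.2) = 34.65 m/s.
v_y0 = v₀ sin θ ⇒ v₀ = 34.65 / sin 70.9° = 36.67 m/s.

36.67 m/s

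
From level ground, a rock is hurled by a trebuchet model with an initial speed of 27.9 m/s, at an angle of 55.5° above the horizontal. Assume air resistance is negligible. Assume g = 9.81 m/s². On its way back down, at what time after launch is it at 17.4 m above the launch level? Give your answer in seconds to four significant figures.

3.739 s

vₓ = 27.90 cos 55.5° = 15.80 m/s; v_y0 = 27.90 sin 55.5° = 22.99 m/s.
Set y = v_y0 t − ½ g t² = 17.4: 4.905 t² − 22.99 t + 17.4 = 0.
t = [22.99 ± √(22.99² − 2·9.81·17.4)] / 9.81 = (22.99 ± 13.69) / 9.81, so t = 0.9488 s or t = 3.739 s.
The descending-branch root is 3.739 s.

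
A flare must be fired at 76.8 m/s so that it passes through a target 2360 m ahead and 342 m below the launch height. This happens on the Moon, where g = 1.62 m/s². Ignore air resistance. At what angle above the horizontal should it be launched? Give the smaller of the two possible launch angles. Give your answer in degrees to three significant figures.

10.8°

Trajectory: y = x tanθ − g x² (1 + tan²θ)/(2v₀²). With x = 2360, y = −342, v₀ = 76.8, g = 1.62:
764.9 tan²θ − 2360 tanθ + (422.9) = 0.
tanθ = [2360 ± √(2360² − 4 × 764.9 × (422.9))] / (2 × 764.9) = (2360 ± 2068) / 1530, giving tanθ = 0.1910 or 2.894.
θ = 10.81° or 70.94°; the smaller is 10.81°.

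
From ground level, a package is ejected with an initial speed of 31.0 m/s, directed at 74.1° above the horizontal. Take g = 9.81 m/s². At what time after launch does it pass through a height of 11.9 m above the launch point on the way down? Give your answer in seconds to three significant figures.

Resolve: vₓ = 31.00 cos 74.1° = 8.493 m/s and v_y0 = 31.00 sin 74.1° = 29.81 m/s.
Set y = v_y0 t − ½ g t² = 11.9: 4.905 t² − 29.81 t + 11.9 = 0.
t = [29.81 ± √(29.81² − 2·9.81·11.9)] / 9.81 = (29.81 ± 25.60) / 9.81, so t = 0.4295 s or t = 5.649 s.
The descending-branch root is 5.649 s.

5.65 s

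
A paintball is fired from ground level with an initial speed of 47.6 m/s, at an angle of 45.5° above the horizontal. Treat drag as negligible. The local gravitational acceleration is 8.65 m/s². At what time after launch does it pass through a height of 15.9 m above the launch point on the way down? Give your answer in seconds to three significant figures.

7.35 s

vₓ = 47.60 cos 45.5° = 33.36 m/s; v_y0 = 47.60 sin 45.5° = 33.95 m/s.
Set y = v_y0 t − ½ g t² = 15.9: 4.325 t² − 33.95 t + 15.9 = 0.
t = [33.95 ± √(33.95² − 2·8.65·15.9)] / 8.65 = (33.95 ± 29.62) / 8.65, so t = 0.5002 s or t = 7.350 s.
The descending-branch root is 7.350 s.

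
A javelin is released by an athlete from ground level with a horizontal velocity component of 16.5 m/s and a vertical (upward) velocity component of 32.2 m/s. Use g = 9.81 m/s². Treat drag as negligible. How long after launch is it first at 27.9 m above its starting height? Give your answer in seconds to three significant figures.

Require v_y0 t − ½ g t² = 27.9, i.e. 4.905 t² − 32.20 t + 27.9 = 0.
Quadratic formula: t = (32.20 ± √489.44) / 9.81 = (32.20 ± 22.12) / 9.81 → t = 1.027 s or 5.538 s.
The first (ascending) time is 1.027 s.

1.03 s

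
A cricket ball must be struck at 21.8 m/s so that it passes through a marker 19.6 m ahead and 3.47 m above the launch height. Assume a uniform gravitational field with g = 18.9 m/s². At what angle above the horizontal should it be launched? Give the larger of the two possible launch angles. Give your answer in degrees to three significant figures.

Trajectory: y = x tanθ − g x² (1 + tan²θ)/(2v₀²). With x = 19.6, y = 3.47, v₀ = 21.8, g = 18.9:
7.639 tan²θ − 19.6 tanθ + (11.11) = 0.
tanθ = [19.6 ± √(19.6² − 4 × 7.639 × (11.11))] / (2 × 7.639) = (19.6 ± 6.687) / 15.28, giving tanθ = 0.8452 or 1.721.
θ = 40.20° or 59.84°; the larger is 59.84°.

59.8°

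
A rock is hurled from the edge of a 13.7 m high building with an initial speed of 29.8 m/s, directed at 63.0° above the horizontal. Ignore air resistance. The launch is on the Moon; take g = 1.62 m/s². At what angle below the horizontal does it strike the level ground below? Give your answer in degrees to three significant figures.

Resolve: vₓ = 29.80 cos 63.0° = 13.53 m/s and v_y0 = 29.80 sin 63.0° = 26.55 m/s.
The projectile lands when y = 13.7 + (26.55) t − ½·1.62·t² = 0. Positive root: t = (26.55 + √(26.55² + 2·1.62·13.7)) / 1.62 = (26.55 + 27.38) / 1.62 = 33.29 s.
At impact: v_y = v_y0 − g t = −27.38 m/s; vₓ = 13.53 m/s.
Angle below horizontal: arctan(|v_y|/vₓ) = arctan(27.38/13.53) = 63.70°.

63.7°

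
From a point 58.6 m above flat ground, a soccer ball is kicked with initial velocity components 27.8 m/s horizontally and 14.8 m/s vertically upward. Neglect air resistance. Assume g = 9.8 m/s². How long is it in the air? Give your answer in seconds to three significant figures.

5.28 s

Vertical motion (up positive, ground at y = 0): 4.900 t² − (14.80) t − 58.6 = 0, so t = (14.80 + √(14.80² + 2·9.80·58.6)) / 9.80 = (14.80 + 36.98) / 9.80 = 5.284 s.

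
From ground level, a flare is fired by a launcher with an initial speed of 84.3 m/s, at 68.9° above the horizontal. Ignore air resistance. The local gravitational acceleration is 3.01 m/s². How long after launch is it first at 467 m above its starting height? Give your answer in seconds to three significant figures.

6.83 s

vₓ = 84.30 cos 68.9° = 30.35 m/s; v_y0 = 84.30 sin 68.9° = 78.65 m/s.
Require v_y0 t − ½ g t² = 467, i.e. 1.505 t² − 78.65 t + 467 = 0.
t = [78.65 ± √(78.65² − 2·3.01·467)] / 3.01 = (78.65 ± 58.09) / 3.01, so t = 6.831 s or t = 45.43 s.
The first (ascending) time is 6.831 s.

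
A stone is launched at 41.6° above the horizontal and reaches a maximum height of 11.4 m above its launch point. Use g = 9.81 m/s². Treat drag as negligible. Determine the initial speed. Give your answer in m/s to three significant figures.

22.5 m/s

At the peak v_y = 0, so v_y0 = √(2gH) = √(2 × 9.81 × 11.4) = 14.96 m/s.
v_y0 = v₀ sin θ ⇒ v₀ = 14.96 / sin 41.6° = 22.53 m/s.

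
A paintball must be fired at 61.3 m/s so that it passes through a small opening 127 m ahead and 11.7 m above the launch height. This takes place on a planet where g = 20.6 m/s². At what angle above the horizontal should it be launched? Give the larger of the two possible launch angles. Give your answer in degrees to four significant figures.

Trajectory: y = x tanθ − g x² (1 + tan²θ)/(2v₀²). With x = 127, y = 11.7, v₀ = 61.3, g = 20.6:
44.21 tan²θ − 127 tanθ + (55.91) = 0.
tanθ = [127 ± √(127² − 4 × 44.21 × (55.91))] / (2 × 44.21) = (127 ± 79.00) / 88.42, giving tanθ = 0.5428 or 2.330.
θ = 28.49° or 66.77°; the larger is 66.77°.

66.77°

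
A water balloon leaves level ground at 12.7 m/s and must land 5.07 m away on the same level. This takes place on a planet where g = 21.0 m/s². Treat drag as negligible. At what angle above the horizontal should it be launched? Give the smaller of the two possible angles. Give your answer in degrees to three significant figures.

20.7°

From R = (v₀²/g) sin 2θ: sin 2θ = 21.0 × 5.07 / 161.29 = 0.6601.
2θ = 41.31° or 180° − 41.31° = 138.7°, so θ = 20.65° or 69.35°.
The smaller angle is 20.65°.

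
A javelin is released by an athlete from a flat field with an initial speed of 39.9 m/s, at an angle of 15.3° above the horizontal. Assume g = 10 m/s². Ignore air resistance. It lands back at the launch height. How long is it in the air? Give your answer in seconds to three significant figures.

vₓ = 39.90 cos 15.3° = 38.49 m/s; v_y0 = 39.90 sin 15.3° = 10.53 m/s.
Landing at launch height ⇒ T = 2 v_y0 / g = 2 × 10.53 / 10.0 = 2.106 s.

2.11 s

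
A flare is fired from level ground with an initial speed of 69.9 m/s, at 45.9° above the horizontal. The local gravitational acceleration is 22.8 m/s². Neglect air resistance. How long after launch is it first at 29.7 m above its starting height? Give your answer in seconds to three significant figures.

Resolve: vₓ = 69.90 cos 45.9° = 48.64 m/s and v_y0 = 69.90 sin 45.9° = 50.20 m/s.
Set y = v_y0 t − ½ g t² = 29.7: 11.40 t² − 50.20 t + 29.7 = 0.
Quadratic formula: t = (50.20 ± √1165.4) / 22.8 = (50.20 ± 34.14) / 22.8 → t = 0.7043 s or 3.699 s.
The first (ascending) time is 0.7043 s.

0.704 s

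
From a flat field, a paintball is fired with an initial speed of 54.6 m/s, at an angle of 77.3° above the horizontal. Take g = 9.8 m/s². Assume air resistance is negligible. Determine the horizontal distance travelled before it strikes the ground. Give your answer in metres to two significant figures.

130 m

Components: vₓ = 54.60 cos 77.3° = 12.00 m/s, v_y0 = 54.60 sin 77.3° = 53.26 m/s.
Flight time T = 2 v_y0 / g = 10.87 s.
Range: R = vₓ T = 12.00 × 10.87 = 130.5 m.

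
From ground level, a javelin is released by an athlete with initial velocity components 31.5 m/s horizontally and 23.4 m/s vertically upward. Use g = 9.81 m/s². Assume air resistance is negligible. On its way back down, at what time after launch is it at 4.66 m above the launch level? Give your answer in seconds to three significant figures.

Height y(t) = 23.40 t − 4.905 t² = 4.66 gives 4.905 t² − 23.40 t + 4.66 = 0.
Quadratic formula: t = (23.40 ± √456.13) / 9.81 = (23.40 ± 21.36) / 9.81 → t = 0.2082 s or 4.562 s.
The descending-branch root is 4.562 s.

4.56 s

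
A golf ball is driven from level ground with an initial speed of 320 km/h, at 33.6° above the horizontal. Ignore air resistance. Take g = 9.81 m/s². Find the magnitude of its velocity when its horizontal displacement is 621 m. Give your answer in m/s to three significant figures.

Convert: 320 km/h = 320/3.6 = 88.89 m/s.
Components: vₓ = 88.89 cos 33.6° = 74.04 m/s, v_y0 = 88.89 sin 33.6° = 49.19 m/s.
At x = 621 m, t = x/vₓ = 621/74.04 = 8.388 s.
Vertical velocity there: v_y = v_y0 − g t = 49.19 − 9.81 × 8.388 = −33.09 m/s.
Speed: √(vₓ² + v_y²) = √(74.04² + 33.09²) = 81.10 m/s.

81.1 m/s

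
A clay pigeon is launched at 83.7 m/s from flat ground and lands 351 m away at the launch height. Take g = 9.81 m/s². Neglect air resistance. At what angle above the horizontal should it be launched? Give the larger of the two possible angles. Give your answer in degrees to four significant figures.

75.28°

R = v₀² sin 2θ / g gives sin 2θ = gR/v₀² = 9.81·351/83.7² = 0.4915.
2θ = 29.44° or 180° − 29.44° = 150.6°, so θ = 14.72° or 75.28°.
The larger angle is 75.28°.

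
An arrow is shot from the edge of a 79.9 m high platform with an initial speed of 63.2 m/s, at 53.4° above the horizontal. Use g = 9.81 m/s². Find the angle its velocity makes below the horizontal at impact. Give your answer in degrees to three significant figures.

Resolve: vₓ = 63.20 cos 53.4° = 37.68 m/s and v_y0 = 63.20 sin 53.4° = 50.74 m/s.
With up positive and y = 0 at the ground: y(t) = 79.9 + (50.74) t − 4.905 t². Setting y = 0 and taking the positive root: t = [50.74 + √(50.74² + 2·9.81·79.9)] / 9.81 = (50.74 + 64.36) / 9.81 = 11.73 s.
At impact: v_y = v_y0 − g t = −64.36 m/s; vₓ = 37.68 m/s.
Angle below horizontal: arctan(|v_y|/vₓ) = arctan(64.36/37.68) = 59.65°.

59.7°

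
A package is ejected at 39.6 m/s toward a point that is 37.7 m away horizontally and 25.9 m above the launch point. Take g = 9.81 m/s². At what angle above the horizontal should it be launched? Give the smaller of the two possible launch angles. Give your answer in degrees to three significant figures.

42.0°

Trajectory: y = x tanθ − g x² (1 + tan²θ)/(2v₀²). With x = 37.7, y = 25.9, v₀ = 39.6, g = 9.81:
4.446 tan²θ − 37.7 tanθ + (30.35) = 0.
tanθ = [37.7 ± √(37.7² − 4 × 4.446 × (30.35))] / (2 × 4.446) = (37.7 ± 29.69) / 8.891, giving tanθ = 0.9006 or 7.580.
θ = 42.00° or 82.48°; the smaller is 42.00°.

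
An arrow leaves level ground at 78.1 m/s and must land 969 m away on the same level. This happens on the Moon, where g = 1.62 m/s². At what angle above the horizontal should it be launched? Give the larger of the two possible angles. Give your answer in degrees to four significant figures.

R = v₀² sin 2θ / g gives sin 2θ = gR/v₀² = 1.62·969/78.1² = 0.2574.
2θ = 14.91° or 180° − 14.91° = 165.1°, so θ = 7.457° or 82.54°.
The larger angle is 82.54°.

82.54°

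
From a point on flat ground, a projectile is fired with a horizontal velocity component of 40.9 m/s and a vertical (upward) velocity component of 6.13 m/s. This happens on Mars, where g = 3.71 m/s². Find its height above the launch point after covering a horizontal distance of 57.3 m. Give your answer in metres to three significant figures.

Time to reach x = 57.3 m: t = x/vₓ = 57.3/40.90 = 1.401 s.
Height: y = v_y0 t − ½ g t² = 6.130 × 1.401 − 1.855 × 1.401² = 8.588 − 3.641 = 4.947 m.

4.95 m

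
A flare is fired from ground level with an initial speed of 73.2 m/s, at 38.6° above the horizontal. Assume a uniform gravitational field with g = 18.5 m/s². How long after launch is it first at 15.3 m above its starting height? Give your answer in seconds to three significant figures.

0.361 s

Components: vₓ = 73.20 cos 38.6° = 57.21 m/s, v_y0 = 73.20 sin 38.6° = 45.67 m/s.
Height y(t) = 45.67 t − 9.250 t² = 15.3 gives 9.250 t² − 45.67 t + 15.3 = 0.
Quadratic formula: t = (45.67 ± √1519.5) / 18.5 = (45.67 ± 38.98) / 18.5 → t = 0.3615 s or 4.576 s.
The first (ascending) time is 0.3615 s.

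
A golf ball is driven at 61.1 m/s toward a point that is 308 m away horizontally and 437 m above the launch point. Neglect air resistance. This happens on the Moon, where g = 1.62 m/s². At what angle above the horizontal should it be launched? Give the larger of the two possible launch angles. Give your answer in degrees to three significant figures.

Trajectory: y = x tanθ − g x² (1 + tan²θ)/(2v₀²). With x = 308, y = 437, v₀ = 61.1, g = 1.62:
20.58 tan²θ − 308 tanθ + (457.6) = 0.
tanθ = [308 ± √(308² − 4 × 20.58 × (457.6))] / (2 × 20.58) = (308 ± 239.1) / 41.17, giving tanθ = 1.673 or 13.29.
θ = 59.13° or 85.70°; the larger is 85.70°.

85.7°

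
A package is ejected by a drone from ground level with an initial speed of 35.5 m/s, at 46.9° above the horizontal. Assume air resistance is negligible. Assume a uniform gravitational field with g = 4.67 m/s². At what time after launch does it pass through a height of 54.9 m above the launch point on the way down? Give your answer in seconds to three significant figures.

Components: vₓ = 35.50 cos 46.9° = 24.26 m/s, v_y0 = 35.50 sin 46.9° = 25.92 m/s.
Set y = v_y0 t − ½ g t² = 54.9: 2.335 t² − 25.92 t + 54.9 = 0.
Quadratic formula: t = (25.92 ± √159.12) / 4.67 = (25.92 ± 12.61) / 4.67 → t = 2.849 s or 8.252 s.
The descending-branch root is 8.252 s.

8.25 s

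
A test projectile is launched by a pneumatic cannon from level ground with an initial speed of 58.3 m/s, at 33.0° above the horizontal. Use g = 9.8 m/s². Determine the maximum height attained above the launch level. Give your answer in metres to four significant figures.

Components: vₓ = 58.30 cos 33.0° = 48.89 m/s, v_y0 = 58.30 sin 33.0° = 31.75 m/s.
Maximum height: H = v_y0² / (2g) = 31.75² / (2 × 9.80) = 51.44 m.

51.44 m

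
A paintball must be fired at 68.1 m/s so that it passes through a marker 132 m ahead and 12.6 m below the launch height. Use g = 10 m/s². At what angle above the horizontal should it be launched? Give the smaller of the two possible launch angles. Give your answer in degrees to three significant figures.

Trajectory: y = x tanθ − g x² (1 + tan²θ)/(2v₀²). With x = 132, y = −12.6, v₀ = 68.1, g = 10.0:
18.79 tan²θ − 132 tanθ + (6.186) = 0.
tanθ = [132 ± √(132² − 4 × 18.79 × (6.186))] / (2 × 18.79) = (132 ± 130.2) / 37.57, giving tanθ = 0.04718 or 6.980.
θ = 2.701° or 81.85°; the smaller is 2.701°.

2.70°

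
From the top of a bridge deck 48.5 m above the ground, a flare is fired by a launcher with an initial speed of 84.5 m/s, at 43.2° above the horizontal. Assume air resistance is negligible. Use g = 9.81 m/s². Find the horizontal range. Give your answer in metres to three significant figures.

775 m

vₓ = 84.50 cos 43.2° = 61.60 m/s; v_y0 = 84.50 sin 43.2° = 57.84 m/s.
With up positive and y = 0 at the ground: y(t) = 48.5 + (57.84) t − 4.905 t². Setting y = 0 and taking the positive root: t = [57.84 + √(57.84² + 2·9.81·48.5)] / 9.81 = (57.84 + 65.56) / 9.81 = 12.58 s.
Horizontal distance: R = vₓ t = 61.60 × 12.58 = 774.8 m.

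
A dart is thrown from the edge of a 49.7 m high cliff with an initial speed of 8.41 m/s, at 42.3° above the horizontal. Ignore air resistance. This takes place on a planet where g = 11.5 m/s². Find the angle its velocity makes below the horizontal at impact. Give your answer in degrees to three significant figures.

Resolve: vₓ = 8.410 cos 42.3° = 6.220 m/s and v_y0 = 8.410 sin 42.3° = 5.660 m/s.
With up positive and y = 0 at the ground: y(t) = 49.7 + (5.660) t − 5.750 t². Setting y = 0 and taking the positive root: t = [5.660 + √(5.660² + 2·11.5·49.7)] / 11.5 = (5.660 + 34.28) / 11.5 = 3.473 s.
At impact: v_y = v_y0 − g t = −34.28 m/s; vₓ = 6.220 m/s.
Angle below horizontal: arctan(|v_y|/vₓ) = arctan(34.28/6.220) = 79.72°.

79.7°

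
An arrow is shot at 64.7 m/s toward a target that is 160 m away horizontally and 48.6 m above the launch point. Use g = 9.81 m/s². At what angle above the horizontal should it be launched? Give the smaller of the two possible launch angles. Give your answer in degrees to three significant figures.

Trajectory: y = x tanθ − g x² (1 + tan²θ)/(2v₀²). With x = 160, y = 48.6, v₀ = 64.7, g = 9.81:
30.00 tan²θ − 160 tanθ + (78.60) = 0.
tanθ = [160 ± √(160² − 4 × 30.00 × (78.60))] / (2 × 30.00) = (160 ± 127.2) / 59.99, giving tanθ = 0.5474 or 4.787.
θ = 28.70° or 78.20°; the smaller is 28.70°.

28.7°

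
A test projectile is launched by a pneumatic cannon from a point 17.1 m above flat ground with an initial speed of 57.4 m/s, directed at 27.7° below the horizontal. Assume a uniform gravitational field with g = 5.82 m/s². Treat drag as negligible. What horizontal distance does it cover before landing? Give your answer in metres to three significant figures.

30.6 m

Resolve: vₓ = 57.40 cos 27.7° = 50.82 m/s and v_y0 = −26.68 m/s (downward).
The projectile lands when y = 17.1 + (−26.68) t − ½·5.82·t² = 0. Positive root: t = (−26.68 + √(26.68² + 2·5.82·17.1)) / 5.82 = (−26.68 + 30.18) / 5.82 = 0.6014 s.
Horizontal distance: R = vₓ t = 50.82 × 0.6014 = 30.57 m.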